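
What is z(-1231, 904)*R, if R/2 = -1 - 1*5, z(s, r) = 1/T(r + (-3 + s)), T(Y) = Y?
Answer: 2/55 ≈ 0.036364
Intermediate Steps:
z(s, r) = 1/(-3 + r + s) (z(s, r) = 1/(r + (-3 + s)) = 1/(-3 + r + s))
R = -12 (R = 2*(-1 - 1*5) = 2*(-1 - 5) = 2*(-6) = -12)
z(-1231, 904)*R = -12/(-3 + 904 - 1231) = -12/(-330) = -1/330*(-12) = 2/55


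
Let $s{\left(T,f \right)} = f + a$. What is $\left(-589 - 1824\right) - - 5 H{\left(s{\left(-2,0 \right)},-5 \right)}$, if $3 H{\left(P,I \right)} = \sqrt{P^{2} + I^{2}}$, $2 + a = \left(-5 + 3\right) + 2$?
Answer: $-2413 + \frac{5 \sqrt{29}}{3} \approx -2404.0$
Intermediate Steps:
$a = -2$ ($a = -2 + \left(\left(-5 + 3\right) + 2\right) = -2 + \left(-2 + 2\right) = -2 + 0 = -2$)
$s{\left(T,f \right)} = -2 + f$ ($s{\left(T,f \right)} = f - 2 = -2 + f$)
$H{\left(P,I \right)} = \frac{\sqrt{I^{2} + P^{2}}}{3}$ ($H{\left(P,I \right)} = \frac{\sqrt{P^{2} + I^{2}}}{3} = \frac{\sqrt{I^{2} + P^{2}}}{3}$)
$\left(-589 - 1824\right) - - 5 H{\left(s{\left(-2,0 \right)},-5 \right)} = \left(-589 - 1824\right) - - 5 \frac{\sqrt{\left(-5\right)^{2} + \left(-2 + 0\right)^{2}}}{3} = -2413 - - 5 \frac{\sqrt{25 + \left(-2\right)^{2}}}{3} = -2413 - - 5 \frac{\sqrt{25 + 4}}{3} = -2413 - - 5 \frac{\sqrt{29}}{3} = -2413 - - \frac{5 \sqrt{29}}{3} = -2413 + \frac{5 \sqrt{29}}{3}$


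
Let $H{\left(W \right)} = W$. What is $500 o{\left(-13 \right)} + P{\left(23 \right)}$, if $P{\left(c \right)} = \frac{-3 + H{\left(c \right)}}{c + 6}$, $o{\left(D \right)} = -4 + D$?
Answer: $- \frac{246480}{29} \approx -8499.3$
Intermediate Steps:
$P{\left(c \right)} = \frac{-3 + c}{6 + c}$ ($P{\left(c \right)} = \frac{-3 + c}{c + 6} = \frac{-3 + c}{6 + c}$)
$500 o{\left(-13 \right)} + P{\left(23 \right)} = 500 \left(-4 - 13\right) + \frac{-3 + 23}{6 + 23} = 500 \left(-17\right) + \frac{1}{29} \cdot 20 = -8500 + \frac{1}{29} \cdot 20 = -8500 + \frac{20}{29} = - \frac{246480}{29}$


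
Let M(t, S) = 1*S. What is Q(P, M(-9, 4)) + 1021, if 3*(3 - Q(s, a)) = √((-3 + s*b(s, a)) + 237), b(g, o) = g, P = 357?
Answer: 1024 - √14187 ≈ 904.89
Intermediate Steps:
M(t, S) = S
Q(s, a) = 3 - √(234 + s²)/3 (Q(s, a) = 3 - √((-3 + s*s) + 237)/3 = 3 - √((-3 + s²) + 237)/3 = 3 - √(234 + s²)/3)
Q(P, M(-9, 4)) + 1021 = (3 - √(234 + 357²)/3) + 1021 = (3 - √(234 + 127449)/3) + 1021 = (3 - √14187) + 1021 = 1024 - √14187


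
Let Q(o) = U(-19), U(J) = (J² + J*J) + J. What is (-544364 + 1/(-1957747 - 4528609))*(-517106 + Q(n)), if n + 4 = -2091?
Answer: 1823387336248986755/6486356 ≈ 2.8111e+11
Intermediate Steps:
n = -2095 (n = -4 - 2091 = -2095)
U(J) = J + 2*J² (U(J) = (J² + J²) + J = 2*J² + J = J + 2*J²)
Q(o) = 703 (Q(o) = -19*(1 + 2*(-19)) = -19*(1 - 38) = -19*(-37) = 703)
(-544364 + 1/(-1957747 - 4528609))*(-517106 + Q(n)) = (-544364 + 1/(-1957747 - 4528609))*(-517106 + 703) = (-544364 + 1/(-6486356))*(-516403) = (-544364 - 1/6486356)*(-516403) = -3530938697585/6486356*(-516403) = 1823387336248986755/6486356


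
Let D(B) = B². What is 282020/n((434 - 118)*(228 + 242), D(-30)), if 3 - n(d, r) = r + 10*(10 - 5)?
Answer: -282020/947 ≈ -297.80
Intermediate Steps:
n(d, r) = -47 - r (n(d, r) = 3 - (r + 10*(10 - 5)) = 3 - (r + 10*5) = 3 - (r + 50) = 3 - (50 + r) = 3 + (-50 - r) = -47 - r)
282020/n((434 - 118)*(228 + 242), D(-30)) = 282020/(-47 - 1*(-30)²) = 282020/(-47 - 1*900) = 282020/(-47 - 900) = 282020/(-947) = 282020*(-1/947) = -282020/947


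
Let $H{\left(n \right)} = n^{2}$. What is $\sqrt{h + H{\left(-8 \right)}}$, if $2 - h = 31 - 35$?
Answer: $\sqrt{70} \approx 8.3666$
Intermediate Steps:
$h = 6$ ($h = 2 - \left(31 - 35\right) = 2 - -4 = 2 + 4 = 6$)
$\sqrt{h + H{\left(-8 \right)}} = \sqrt{6 + \left(-8\right)^{2}} = \sqrt{6 + 64} = \sqrt{70}$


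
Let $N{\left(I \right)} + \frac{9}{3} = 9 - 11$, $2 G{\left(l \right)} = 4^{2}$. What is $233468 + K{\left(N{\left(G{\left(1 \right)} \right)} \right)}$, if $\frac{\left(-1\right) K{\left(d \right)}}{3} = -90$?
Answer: $233738$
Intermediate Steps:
$G{\left(l \right)} = 8$ ($G{\left(l \right)} = \frac{4^{2}}{2} = \frac{1}{2} \cdot 16 = 8$)
$N{\left(I \right)} = -5$ ($N{\left(I \right)} = -3 + \left(9 - 11\right) = -3 - 2 = -5$)
$K{\left(d \right)} = 270$ ($K{\left(d \right)} = \left(-3\right) \left(-90\right) = 270$)
$233468 + K{\left(N{\left(G{\left(1 \right)} \right)} \right)} = 233468 + 270 = 233738$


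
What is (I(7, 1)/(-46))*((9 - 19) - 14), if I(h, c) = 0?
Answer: 0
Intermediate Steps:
(I(7, 1)/(-46))*((9 - 19) - 14) = (0/(-46))*((9 - 19) - 14) = (0*(-1/46))*(-10 - 14) = 0*(-24) = 0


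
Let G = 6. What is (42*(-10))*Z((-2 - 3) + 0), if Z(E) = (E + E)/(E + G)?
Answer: 4200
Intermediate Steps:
Z(E) = 2*E/(6 + E) (Z(E) = (E + E)/(E + 6) = (2*E)/(6 + E) = 2*E/(6 + E))
(42*(-10))*Z((-2 - 3) + 0) = (42*(-10))*(2*((-2 - 3) + 0)/(6 + ((-2 - 3) + 0))) = -840*(-5 + 0)/(6 + (-5 + 0)) = -840*(-5)/(6 - 5) = -840*(-5)/1 = -840*(-5) = -420*(-10) = 4200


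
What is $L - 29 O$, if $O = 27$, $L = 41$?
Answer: $-742$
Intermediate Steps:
$L - 29 O = 41 - 783 = -742$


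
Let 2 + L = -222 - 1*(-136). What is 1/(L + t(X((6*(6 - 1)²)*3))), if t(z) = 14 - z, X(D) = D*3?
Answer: -1/1424 ≈ -0.00070225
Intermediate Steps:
X(D) = 3*D
L = -88 (L = -2 + (-222 - 1*(-136)) = -2 + (-222 + 136) = -2 - 86 = -88)
1/(L + t(X((6*(6 - 1)²)*3))) = 1/(-88 + (14 - 3*(6*(6 - 1)²)*3)) = 1/(-88 + (14 - 3*(6*5²)*3)) = 1/(-88 + (14 - 3*(6*25)*3)) = 1/(-88 + (14 - 3*150*3)) = 1/(-88 + (14 - 3*450)) = 1/(-88 + (14 - 1*1350)) = 1/(-88 + (14 - 1350)) = 1/(-88 - 1336) = 1/(-1424) = -1/1424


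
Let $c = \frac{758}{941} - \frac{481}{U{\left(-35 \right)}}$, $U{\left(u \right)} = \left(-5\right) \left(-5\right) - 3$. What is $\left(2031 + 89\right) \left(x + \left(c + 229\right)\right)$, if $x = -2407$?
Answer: $- \frac{48256395060}{10351} \approx -4.662 \cdot 10^{6}$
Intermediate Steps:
$U{\left(u \right)} = 22$ ($U{\left(u \right)} = 25 - 3 = 22$)
$c = - \frac{435945}{20702}$ ($c = \frac{758}{941} - \frac{481}{22} = - \frac{435945}{20702} \approx -21.058$)
$\left(2031 + 89\right) \left(x + \left(c + 229\right)\right) = \left(2031 + 89\right) \left(-2407 + \left(- \frac{435945}{20702} + 229\right)\right) = 2120 \left(-2407 + \frac{4304813}{20702}\right) = 2120 \left(- \frac{45524901}{20702}\right) = - \frac{48256395060}{10351}$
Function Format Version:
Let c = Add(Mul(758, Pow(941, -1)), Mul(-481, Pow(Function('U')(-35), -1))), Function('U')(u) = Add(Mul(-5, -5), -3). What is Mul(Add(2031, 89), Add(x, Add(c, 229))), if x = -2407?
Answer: Rational(-48256395060, 10351) ≈ -4.6620e+6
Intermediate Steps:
Function('U')(u) = 22 (Function('U')(u) = Add(25, -3) = 22)
c = Rational(-435945, 20702) (c = Add(Mul(758, Pow(941, -1)), Mul(-481, Pow(22, -1))) = Add(Mul(758, Rational(1, 941)), Mul(-481, Rational(1, 22))) = Add(Rational(758, 941), Rational(-481, 22)) = Rational(-435945, 20702) ≈ -21.058)
Mul(Add(2031, 89), Add(x, Add(c, 229))) = Mul(Add(2031, 89), Add(-2407, Add(Rational(-435945, 20702), 229))) = Mul(2120, Add(-2407, Rational(4304813, 20702))) = Mul(2120, Rational(-45524901, 20702)) = Rational(-48256395060, 10351)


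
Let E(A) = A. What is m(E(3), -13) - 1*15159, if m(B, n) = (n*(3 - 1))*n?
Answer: -14821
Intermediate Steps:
m(B, n) = 2*n² (m(B, n) = (n*2)*n = (2*n)*n = 2*n²)
m(E(3), -13) - 1*15159 = 2*(-13)² - 1*15159 = 2*169 - 15159 = 338 - 15159 = -14821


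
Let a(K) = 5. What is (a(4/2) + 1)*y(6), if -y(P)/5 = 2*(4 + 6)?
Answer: -600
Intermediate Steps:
y(P) = -100 (y(P) = -10*(4 + 6) = -10*10 = -5*20 = -100)
(a(4/2) + 1)*y(6) = (5 + 1)*(-100) = 6*(-100) = -600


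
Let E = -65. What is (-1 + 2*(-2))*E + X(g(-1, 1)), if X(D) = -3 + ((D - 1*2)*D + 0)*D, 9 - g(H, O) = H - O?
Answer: 1411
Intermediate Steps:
g(H, O) = 9 + O - H (g(H, O) = 9 - (H - O) = 9 + (O - H) = 9 + O - H)
X(D) = -3 + D²*(-2 + D) (X(D) = -3 + ((D - 2)*D + 0)*D = -3 + ((-2 + D)*D + 0)*D = -3 + (D*(-2 + D) + 0)*D = -3 + (D*(-2 + D))*D = -3 + D²*(-2 + D))
(-1 + 2*(-2))*E + X(g(-1, 1)) = (-1 + 2*(-2))*(-65) + (-3 + (9 + 1 - 1*(-1))³ - 2*(9 + 1 - 1*(-1))²) = (-1 - 4)*(-65) + (-3 + (9 + 1 + 1)³ - 2*(9 + 1 + 1)²) = -5*(-65) + (-3 + 11³ - 2*11²) = 325 + (-3 + 1331 - 2*121) = 325 + (-3 + 1331 - 242) = 325 + 1086 = 1411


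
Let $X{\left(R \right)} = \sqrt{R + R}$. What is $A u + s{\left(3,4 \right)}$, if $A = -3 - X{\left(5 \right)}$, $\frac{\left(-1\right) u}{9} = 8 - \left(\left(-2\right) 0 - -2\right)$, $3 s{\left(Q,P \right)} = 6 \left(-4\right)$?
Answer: $154 + 54 \sqrt{10} \approx 324.76$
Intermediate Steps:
$s{\left(Q,P \right)} = -8$ ($s{\left(Q,P \right)} = \frac{6 \left(-4\right)}{3} = \frac{1}{3} \left(-24\right) = -8$)
$u = -54$ ($u = - 9 \left(8 - \left(\left(-2\right) 0 - -2\right)\right) = - 9 \left(8 - \left(0 + 2\right)\right) = - 9 \left(8 - 2\right) = \left(-9\right) 6 = -54$)
$X{\left(R \right)} = \sqrt{2} \sqrt{R}$ ($X{\left(R \right)} = \sqrt{2 R} = \sqrt{2} \sqrt{R}$)
$A = -3 - \sqrt{10}$ ($A = -3 - \sqrt{2} \sqrt{5} = -3 - \sqrt{10} \approx -6.1623$)
$A u + s{\left(3,4 \right)} = \left(-3 - \sqrt{10}\right) \left(-54\right) - 8 = \left(162 + 54 \sqrt{10}\right) - 8 = 154 + 54 \sqrt{10}$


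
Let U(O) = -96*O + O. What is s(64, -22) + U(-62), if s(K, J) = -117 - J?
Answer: 5795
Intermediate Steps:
U(O) = -95*O
s(64, -22) + U(-62) = (-117 - 1*(-22)) - 95*(-62) = (-117 + 22) + 5890 = -95 + 5890 = 5795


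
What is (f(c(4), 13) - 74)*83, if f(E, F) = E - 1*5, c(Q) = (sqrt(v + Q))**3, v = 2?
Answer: -6557 + 498*sqrt(6) ≈ -5337.2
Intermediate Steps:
c(Q) = (2 + Q)**(3/2) (c(Q) = (sqrt(2 + Q))**3 = (2 + Q)**(3/2))
f(E, F) = -5 + E (f(E, F) = E - 5 = -5 + E)
(f(c(4), 13) - 74)*83 = ((-5 + (2 + 4)**(3/2)) - 74)*83 = ((-5 + 6**(3/2)) - 74)*83 = ((-5 + 6*sqrt(6)) - 74)*83 = (-79 + 6*sqrt(6))*83 = -6557 + 498*sqrt(6)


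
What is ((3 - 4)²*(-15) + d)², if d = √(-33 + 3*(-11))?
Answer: (-15 + I*√66)² ≈ 159.0 - 243.72*I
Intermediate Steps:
d = I*√66 (d = √(-33 - 33) = √(-66) = I*√66 ≈ 8.124*I)
((3 - 4)²*(-15) + d)² = ((3 - 4)²*(-15) + I*√66)² = ((-1)²*(-15) + I*√66)² = (1*(-15) + I*√66)² = (-15 + I*√66)²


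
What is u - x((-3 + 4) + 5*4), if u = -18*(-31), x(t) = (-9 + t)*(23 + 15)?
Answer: 102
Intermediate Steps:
x(t) = -342 + 38*t (x(t) = (-9 + t)*38 = -342 + 38*t)
u = 558
u - x((-3 + 4) + 5*4) = 558 - (-342 + 38*((-3 + 4) + 5*4)) = 558 - (-342 + 38*(1 + 20)) = 558 - (-342 + 38*21) = 558 - (-342 + 798) = 558 - 1*456 = 558 - 456 = 102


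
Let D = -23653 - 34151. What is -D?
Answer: 57804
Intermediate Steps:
D = -57804
-D = -1*(-57804) = 57804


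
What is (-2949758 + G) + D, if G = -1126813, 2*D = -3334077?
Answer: -11487219/2 ≈ -5.7436e+6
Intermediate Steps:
D = -3334077/2 (D = (½)*(-3334077) = -3334077/2 ≈ -1.6670e+6)
(-2949758 + G) + D = (-2949758 - 1126813) - 3334077/2 = -4076571 - 3334077/2 = -11487219/2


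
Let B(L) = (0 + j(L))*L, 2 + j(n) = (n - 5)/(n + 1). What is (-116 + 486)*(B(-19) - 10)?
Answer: 2960/3 ≈ 986.67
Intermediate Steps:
j(n) = -2 + (-5 + n)/(1 + n) (j(n) = -2 + (n - 5)/(n + 1) = -2 + (-5 + n)/(1 + n))
B(L) = L*(-7 - L)/(1 + L) (B(L) = (0 + (-7 - L)/(1 + L))*L = ((-7 - L)/(1 + L))*L = L*(-7 - L)/(1 + L))
(-116 + 486)*(B(-19) - 10) = (-116 + 486)*(-1*(-19)*(7 - 19)/(1 - 19) - 10) = 370*(-1*(-19)*(-12)/(-18) - 10) = 370*(-1*(-19)*(-1/18)*(-12) - 10) = 370*(38/3 - 10) = 370*(8/3) = 2960/3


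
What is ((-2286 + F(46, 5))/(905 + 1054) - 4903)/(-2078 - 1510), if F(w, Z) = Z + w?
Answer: 266867/195247 ≈ 1.3668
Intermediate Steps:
((-2286 + F(46, 5))/(905 + 1054) - 4903)/(-2078 - 1510) = ((-2286 + (5 + 46))/(905 + 1054) - 4903)/(-2078 - 1510) = ((-2286 + 51)/1959 - 4903)/(-3588) = (-2235*1/1959 - 4903)*(-1/3588) = (-745/653 - 4903)*(-1/3588) = -3202404/653*(-1/3588) = 266867/195247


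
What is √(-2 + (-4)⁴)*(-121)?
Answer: -121*√254 ≈ -1928.4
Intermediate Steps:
√(-2 + (-4)⁴)*(-121) = √(-2 + 256)*(-121) = √254*(-121) = -121*√254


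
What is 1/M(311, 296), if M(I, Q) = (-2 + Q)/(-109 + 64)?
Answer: -15/98 ≈ -0.15306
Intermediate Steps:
M(I, Q) = 2/45 - Q/45 (M(I, Q) = (-2 + Q)/(-45) = (-2 + Q)*(-1/45) = 2/45 - Q/45)
1/M(311, 296) = 1/(2/45 - 1/45*296) = 1/(2/45 - 296/45) = 1/(-98/15) = -15/98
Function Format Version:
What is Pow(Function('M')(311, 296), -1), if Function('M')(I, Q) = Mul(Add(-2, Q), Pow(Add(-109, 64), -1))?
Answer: Rational(-15, 98) ≈ -0.15306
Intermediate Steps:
Function('M')(I, Q) = Add(Rational(2, 45), Mul(Rational(-1, 45), Q)) (Function('M')(I, Q) = Mul(Add(-2, Q), Pow(-45, -1)) = Mul(Add(-2, Q), Rational(-1, 45)) = Add(Rational(2, 45), Mul(Rational(-1, 45), Q)))
Pow(Function('M')(311, 296), -1) = Pow(Add(Rational(2, 45), Mul(Rational(-1, 45), 296)), -1) = Pow(Add(Rational(2, 45), Rational(-296, 45)), -1) = Pow(Rational(-98, 15), -1) = Rational(-15, 98)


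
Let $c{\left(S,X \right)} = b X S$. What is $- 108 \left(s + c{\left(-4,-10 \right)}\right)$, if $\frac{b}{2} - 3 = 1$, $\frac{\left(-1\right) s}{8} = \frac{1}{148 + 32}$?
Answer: $- \frac{172776}{5} \approx -34555.0$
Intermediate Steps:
$s = - \frac{2}{45}$ ($s = - \frac{8}{148 + 32} = - \frac{8}{180} = \left(-8\right) \frac{1}{180} = - \frac{2}{45} \approx -0.044444$)
$b = 8$ ($b = 6 + 2 \cdot 1 = 6 + 2 = 8$)
$c{\left(S,X \right)} = 8 S X$ ($c{\left(S,X \right)} = 8 X S = 8 S X$)
$- 108 \left(s + c{\left(-4,-10 \right)}\right) = - 108 \left(- \frac{2}{45} + 8 \left(-4\right) \left(-10\right)\right) = - 108 \left(- \frac{2}{45} + 320\right) = \left(-108\right) \frac{14398}{45} = - \frac{172776}{5}$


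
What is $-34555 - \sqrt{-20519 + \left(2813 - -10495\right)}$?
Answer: $-34555 - i \sqrt{7211} \approx -34555.0 - 84.918 i$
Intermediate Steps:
$-34555 - \sqrt{-20519 + \left(2813 - -10495\right)} = -34555 - \sqrt{-20519 + \left(2813 + 10495\right)} = -34555 - \sqrt{-20519 + 13308} = -34555 - \sqrt{-7211} = -34555 - i \sqrt{7211}$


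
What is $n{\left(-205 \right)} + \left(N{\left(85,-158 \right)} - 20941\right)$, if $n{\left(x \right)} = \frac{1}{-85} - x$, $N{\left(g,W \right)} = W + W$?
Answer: $- \frac{1789421}{85} \approx -21052.0$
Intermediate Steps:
$N{\left(g,W \right)} = 2 W$
$n{\left(x \right)} = - \frac{1}{85} - x$
$n{\left(-205 \right)} + \left(N{\left(85,-158 \right)} - 20941\right) = \left(- \frac{1}{85} - -205\right) + \left(2 \left(-158\right) - 20941\right) = \left(- \frac{1}{85} + 205\right) - 21257 = \frac{17424}{85} - 21257 = - \frac{1789421}{85}$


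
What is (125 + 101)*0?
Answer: 0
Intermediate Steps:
(125 + 101)*0 = 226*0 = 0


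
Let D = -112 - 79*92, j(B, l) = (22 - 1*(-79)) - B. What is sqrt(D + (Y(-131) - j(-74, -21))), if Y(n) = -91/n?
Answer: I*sqrt(129639434)/131 ≈ 86.916*I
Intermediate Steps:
j(B, l) = 101 - B (j(B, l) = (22 + 79) - B = 101 - B)
D = -7380 (D = -112 - 7268 = -7380)
sqrt(D + (Y(-131) - j(-74, -21))) = sqrt(-7380 + (-91/(-131) - (101 - 1*(-74)))) = sqrt(-7380 + (-91*(-1/131) - (101 + 74))) = sqrt(-7380 + (91/131 - 1*175)) = sqrt(-7380 + (91/131 - 175)) = sqrt(-7380 - 22834/131) = sqrt(-989614/131) = I*sqrt(129639434)/131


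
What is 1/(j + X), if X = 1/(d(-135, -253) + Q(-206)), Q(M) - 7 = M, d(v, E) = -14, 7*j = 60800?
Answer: 1491/12950393 ≈ 0.00011513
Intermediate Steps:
j = 60800/7 (j = (⅐)*60800 = 60800/7 ≈ 8685.7)
Q(M) = 7 + M
X = -1/213 (X = 1/(-14 + (7 - 206)) = 1/(-14 - 199) = 1/(-213) = -1/213 ≈ -0.0046948)
1/(j + X) = 1/(60800/7 - 1/213) = 1/(12950393/1491) = 1491/12950393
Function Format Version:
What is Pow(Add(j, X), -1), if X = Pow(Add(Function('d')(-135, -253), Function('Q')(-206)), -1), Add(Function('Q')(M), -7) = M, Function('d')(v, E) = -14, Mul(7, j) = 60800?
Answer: Rational(1491, 12950393) ≈ 0.00011513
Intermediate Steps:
j = Rational(60800, 7) (j = Mul(Rational(1, 7), 60800) = Rational(60800, 7) ≈ 8685.7)
Function('Q')(M) = Add(7, M)
X = Rational(-1, 213) (X = Pow(Add(-14, Add(7, -206)), -1) = Pow(Add(-14, -199), -1) = Pow(-213, -1) = Rational(-1, 213) ≈ -0.0046948)
Pow(Add(j, X), -1) = Pow(Add(Rational(60800, 7), Rational(-1, 213)), -1) = Pow(Rational(12950393, 1491), -1) = Rational(1491, 12950393)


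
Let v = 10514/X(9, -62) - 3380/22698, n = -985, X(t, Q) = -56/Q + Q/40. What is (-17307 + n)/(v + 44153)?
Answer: -6403535316/9765913399 ≈ -0.65570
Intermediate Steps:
X(t, Q) = -56/Q + Q/40 (X(t, Q) = -56/Q + Q*(1/40) = -56/Q + Q/40)
v = -5690859770/350073 (v = 10514/(-56/(-62) + (1/40)*(-62)) - 3380/22698 = 10514/(-56*(-1/62) - 31/20) - 3380*1/22698 = 10514/(28/31 - 31/20) - 130/873 = 10514/(-401/620) - 130/873 = 10514*(-620/401) - 130/873 = -6518680/401 - 130/873 = -5690859770/350073 ≈ -16256.)
(-17307 + n)/(v + 44153) = (-17307 - 985)/(-5690859770/350073 + 44153) = -18292/9765913399/350073 = -18292*350073/9765913399 = -6403535316/9765913399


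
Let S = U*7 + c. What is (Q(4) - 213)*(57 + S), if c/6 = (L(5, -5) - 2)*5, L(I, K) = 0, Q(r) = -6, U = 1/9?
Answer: 1460/3 ≈ 486.67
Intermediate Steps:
U = 1/9 ≈ 0.11111
c = -60 (c = 6*((0 - 2)*5) = 6*(-2*5) = 6*(-10) = -60)
S = -533/9 (S = (1/9)*7 - 60 = 7/9 - 60 = -533/9 ≈ -59.222)
(Q(4) - 213)*(57 + S) = (-6 - 213)*(57 - 533/9) = -219*(-20/9) = 1460/3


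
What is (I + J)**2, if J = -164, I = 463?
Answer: 89401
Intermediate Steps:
(I + J)**2 = (463 - 164)**2 = 299**2 = 89401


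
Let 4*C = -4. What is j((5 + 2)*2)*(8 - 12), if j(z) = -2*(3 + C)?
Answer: 16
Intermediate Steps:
C = -1 (C = (1/4)*(-4) = -1)
j(z) = -4 (j(z) = -2*(3 - 1) = -2*2 = -4)
j((5 + 2)*2)*(8 - 12) = -4*(8 - 12) = -4*(-4) = 16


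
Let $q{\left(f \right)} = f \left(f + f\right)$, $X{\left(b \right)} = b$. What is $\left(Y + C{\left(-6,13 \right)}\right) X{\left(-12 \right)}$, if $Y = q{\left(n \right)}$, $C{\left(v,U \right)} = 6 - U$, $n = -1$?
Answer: $60$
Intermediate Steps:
$q{\left(f \right)} = 2 f^{2}$ ($q{\left(f \right)} = f 2 f = 2 f^{2}$)
$Y = 2$ ($Y = 2 \left(-1\right)^{2} = 2 \cdot 1 = 2$)
$\left(Y + C{\left(-6,13 \right)}\right) X{\left(-12 \right)} = \left(2 + \left(6 - 13\right)\right) \left(-12\right) = \left(2 - 7\right) \left(-12\right) = \left(-5\right) \left(-12\right) = 60$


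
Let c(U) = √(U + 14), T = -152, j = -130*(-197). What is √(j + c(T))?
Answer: √(25610 + I*√138) ≈ 160.03 + 0.0367*I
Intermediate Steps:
j = 25610
c(U) = √(14 + U)
√(j + c(T)) = √(25610 + √(14 - 152)) = √(25610 + √(-138)) = √(25610 + I*√138)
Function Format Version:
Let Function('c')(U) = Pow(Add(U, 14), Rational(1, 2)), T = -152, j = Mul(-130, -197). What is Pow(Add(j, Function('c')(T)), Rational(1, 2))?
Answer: Pow(Add(25610, Mul(I, Pow(138, Rational(1, 2)))), Rational(1, 2)) ≈ Add(160.03, Mul(0.0367, I))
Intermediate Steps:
j = 25610
Function('c')(U) = Pow(Add(14, U), Rational(1, 2))
Pow(Add(j, Function('c')(T)), Rational(1, 2)) = Pow(Add(25610, Pow(Add(14, -152), Rational(1, 2))), Rational(1, 2)) = Pow(Add(25610, Pow(-138, Rational(1, 2))), Rational(1, 2)) = Pow(Add(25610, Mul(I, Pow(138, Rational(1, 2)))), Rational(1, 2))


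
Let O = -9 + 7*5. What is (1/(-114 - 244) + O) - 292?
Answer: -95229/358 ≈ -266.00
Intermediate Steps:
O = 26 (O = -9 + 35 = 26)
(1/(-114 - 244) + O) - 292 = (1/(-114 - 244) + 26) - 292 = (1/(-358) + 26) - 292 = (-1/358 + 26) - 292 = 9307/358 - 292 = -95229/358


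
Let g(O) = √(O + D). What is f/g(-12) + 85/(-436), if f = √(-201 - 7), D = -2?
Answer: -85/436 + 2*√182/7 ≈ 3.6595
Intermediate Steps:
f = 4*I*√13 (f = √(-208) = 4*I*√13 ≈ 14.422*I)
g(O) = √(-2 + O) (g(O) = √(O - 2) = √(-2 + O))
f/g(-12) + 85/(-436) = (4*I*√13)/(√(-2 - 12)) + 85/(-436) = (4*I*√13)/(√(-14)) + 85*(-1/436) = (4*I*√13)/((I*√14)) - 85/436 = (4*I*√13)*(-I*√14/14) - 85/436 = 2*√182/7 - 85/436 = -85/436 + 2*√182/7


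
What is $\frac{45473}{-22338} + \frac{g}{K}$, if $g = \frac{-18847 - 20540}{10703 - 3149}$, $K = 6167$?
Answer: $- \frac{176605257235}{86718941757} \approx -2.0365$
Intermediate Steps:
$g = - \frac{13129}{2518}$ ($g = - \frac{39387}{7554} = \left(-39387\right) \frac{1}{7554} = - \frac{13129}{2518} \approx -5.2141$)
$\frac{45473}{-22338} + \frac{g}{K} = \frac{45473}{-22338} - \frac{13129}{2518 \cdot 6167} = 45473 \left(- \frac{1}{22338}\right) - \frac{13129}{15528506} = - \frac{45473}{22338} - \frac{13129}{15528506} = - \frac{176605257235}{86718941757}$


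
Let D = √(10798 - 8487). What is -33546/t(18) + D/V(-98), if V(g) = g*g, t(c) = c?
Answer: -5591/3 + √2311/9604 ≈ -1863.7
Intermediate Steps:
D = √2311 ≈ 48.073
V(g) = g²
-33546/t(18) + D/V(-98) = -33546/18 + √2311/((-98)²) = -33546*1/18 + √2311/9604 = -5591/3 + √2311*(1/9604) = -5591/3 + √2311/9604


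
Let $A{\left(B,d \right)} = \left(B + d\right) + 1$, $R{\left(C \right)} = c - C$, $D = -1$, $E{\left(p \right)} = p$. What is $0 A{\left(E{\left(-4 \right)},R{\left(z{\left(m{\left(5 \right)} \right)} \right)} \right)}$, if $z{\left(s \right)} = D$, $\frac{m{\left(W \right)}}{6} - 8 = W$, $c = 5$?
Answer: $0$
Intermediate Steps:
$m{\left(W \right)} = 48 + 6 W$
$z{\left(s \right)} = -1$
$R{\left(C \right)} = 5 - C$
$A{\left(B,d \right)} = 1 + B + d$
$0 A{\left(E{\left(-4 \right)},R{\left(z{\left(m{\left(5 \right)} \right)} \right)} \right)} = 0 \left(1 - 4 + \left(5 - -1\right)\right) = 0 \left(1 - 4 + \left(5 + 1\right)\right) = 0 \left(1 - 4 + 6\right) = 0 \cdot 3 = 0$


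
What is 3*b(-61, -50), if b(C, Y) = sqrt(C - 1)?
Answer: 3*I*sqrt(62) ≈ 23.622*I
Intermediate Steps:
b(C, Y) = sqrt(-1 + C)
3*b(-61, -50) = 3*sqrt(-1 - 61) = 3*sqrt(-62) = 3*(I*sqrt(62)) = 3*I*sqrt(62)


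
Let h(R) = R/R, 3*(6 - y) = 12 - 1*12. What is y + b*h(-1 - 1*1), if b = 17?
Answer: 23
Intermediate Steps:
y = 6 (y = 6 - (12 - 1*12)/3 = 6 - (12 - 12)/3 = 6 - ⅓*0 = 6 + 0 = 6)
h(R) = 1
y + b*h(-1 - 1*1) = 6 + 17*1 = 6 + 17 = 23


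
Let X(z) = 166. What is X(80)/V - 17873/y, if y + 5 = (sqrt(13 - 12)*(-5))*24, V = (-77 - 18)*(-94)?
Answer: 15962664/111625 ≈ 143.00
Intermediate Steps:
V = 8930 (V = -95*(-94) = 8930)
y = -125 (y = -5 + (sqrt(13 - 12)*(-5))*24 = -5 + (sqrt(1)*(-5))*24 = -5 + (1*(-5))*24 = -5 - 5*24 = -5 - 120 = -125)
X(80)/V - 17873/y = 166/8930 - 17873/(-125) = 166*(1/8930) - 17873*(-1/125) = 83/4465 + 17873/125 = 15962664/111625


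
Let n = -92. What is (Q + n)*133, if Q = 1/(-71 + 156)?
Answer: -1039927/85 ≈ -12234.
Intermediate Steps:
Q = 1/85 ≈ 0.011765
(Q + n)*133 = (1/85 - 92)*133 = -7819/85*133 = -1039927/85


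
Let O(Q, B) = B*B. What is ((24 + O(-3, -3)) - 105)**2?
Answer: 5184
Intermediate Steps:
O(Q, B) = B**2
((24 + O(-3, -3)) - 105)**2 = ((24 + (-3)**2) - 105)**2 = ((24 + 9) - 105)**2 = (33 - 105)**2 = (-72)**2 = 5184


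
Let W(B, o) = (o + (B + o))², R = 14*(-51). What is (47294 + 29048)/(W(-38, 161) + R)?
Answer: 38171/39971 ≈ 0.95497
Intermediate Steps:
R = -714
W(B, o) = (B + 2*o)²
(47294 + 29048)/(W(-38, 161) + R) = (47294 + 29048)/((-38 + 2*161)² - 714) = 76342/((-38 + 322)² - 714) = 76342/(284² - 714) = 76342/(80656 - 714) = 76342/79942 = 76342*(1/79942) = 38171/39971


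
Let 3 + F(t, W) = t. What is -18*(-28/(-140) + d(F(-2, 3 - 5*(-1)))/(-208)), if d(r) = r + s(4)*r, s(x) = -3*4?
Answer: 603/520 ≈ 1.1596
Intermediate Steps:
s(x) = -12
F(t, W) = -3 + t
d(r) = -11*r (d(r) = r - 12*r = -11*r)
-18*(-28/(-140) + d(F(-2, 3 - 5*(-1)))/(-208)) = -18*(-28/(-140) - 11*(-3 - 2)/(-208)) = -18*(-28*(-1/140) - 11*(-5)*(-1/208)) = -18*(⅕ + 55*(-1/208)) = -18*(⅕ - 55/208) = -18*(-67/1040) = 603/520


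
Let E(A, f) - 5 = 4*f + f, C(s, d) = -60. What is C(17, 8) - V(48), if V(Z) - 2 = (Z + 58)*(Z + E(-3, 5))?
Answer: -8330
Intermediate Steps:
E(A, f) = 5 + 5*f (E(A, f) = 5 + (4*f + f) = 5 + 5*f)
V(Z) = 2 + (30 + Z)*(58 + Z) (V(Z) = 2 + (Z + 58)*(Z + (5 + 5*5)) = 2 + (58 + Z)*(Z + (5 + 25)) = 2 + (58 + Z)*(Z + 30) = 2 + (58 + Z)*(30 + Z) = 2 + (30 + Z)*(58 + Z))
C(17, 8) - V(48) = -60 - (1742 + 48**2 + 88*48) = -60 - (1742 + 2304 + 4224) = -60 - 1*8270 = -60 - 8270 = -8330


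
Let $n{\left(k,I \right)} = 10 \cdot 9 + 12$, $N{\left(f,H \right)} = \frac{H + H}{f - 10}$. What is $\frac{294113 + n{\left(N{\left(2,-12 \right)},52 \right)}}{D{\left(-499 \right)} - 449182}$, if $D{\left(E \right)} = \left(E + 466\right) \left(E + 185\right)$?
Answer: $- \frac{58843}{87764} \approx -0.67047$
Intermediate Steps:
$N{\left(f,H \right)} = \frac{2 H}{-10 + f}$
$D{\left(E \right)} = \left(185 + E\right) \left(466 + E\right)$ ($D{\left(E \right)} = \left(466 + E\right) \left(185 + E\right) = \left(185 + E\right) \left(466 + E\right)$)
$n{\left(k,I \right)} = 102$ ($n{\left(k,I \right)} = 90 + 12 = 102$)
$\frac{294113 + n{\left(N{\left(2,-12 \right)},52 \right)}}{D{\left(-499 \right)} - 449182} = \frac{294113 + 102}{\left(86210 + \left(-499\right)^{2} + 651 \left(-499\right)\right) - 449182} = \frac{294215}{\left(86210 + 249001 - 324849\right) - 449182} = \frac{294215}{10362 - 449182} = \frac{294215}{-438820} = 294215 \left(- \frac{1}{438820}\right) = - \frac{58843}{87764}$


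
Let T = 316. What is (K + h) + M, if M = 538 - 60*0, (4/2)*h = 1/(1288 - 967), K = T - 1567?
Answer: -457745/642 ≈ -713.00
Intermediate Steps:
K = -1251 (K = 316 - 1567 = -1251)
h = 1/642 (h = 1/(2*(1288 - 967)) = (1/2)/321 = (1/2)*(1/321) = 1/642 ≈ 0.0015576)
M = 538 (M = 538 - 1*0 = 538 + 0 = 538)
(K + h) + M = (-1251 + 1/642) + 538 = -803141/642 + 538 = -457745/642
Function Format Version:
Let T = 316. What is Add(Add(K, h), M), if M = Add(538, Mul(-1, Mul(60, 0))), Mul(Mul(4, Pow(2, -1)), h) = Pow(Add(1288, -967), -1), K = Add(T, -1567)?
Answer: Rational(-457745, 642) ≈ -713.00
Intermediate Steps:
K = -1251 (K = Add(316, -1567) = -1251)
h = Rational(1, 642) (h = Mul(Rational(1, 2), Pow(Add(1288, -967), -1)) = Mul(Rational(1, 2), Pow(321, -1)) = Mul(Rational(1, 2), Rational(1, 321)) = Rational(1, 642) ≈ 0.0015576)
M = 538 (M = Add(538, Mul(-1, 0)) = Add(538, 0) = 538)
Add(Add(K, h), M) = Add(Add(-1251, Rational(1, 642)), 538) = Add(Rational(-803141, 642), 538) = Rational(-457745, 642)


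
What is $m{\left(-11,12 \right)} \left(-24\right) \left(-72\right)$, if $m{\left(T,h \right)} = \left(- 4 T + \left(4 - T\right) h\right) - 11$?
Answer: $368064$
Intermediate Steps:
$m{\left(T,h \right)} = -11 - 4 T + h \left(4 - T\right)$ ($m{\left(T,h \right)} = \left(- 4 T + h \left(4 - T\right)\right) - 11 = -11 - 4 T + h \left(4 - T\right)$)
$m{\left(-11,12 \right)} \left(-24\right) \left(-72\right) = \left(-11 - -44 + 4 \cdot 12 - \left(-11\right) 12\right) \left(-24\right) \left(-72\right) = \left(-11 + 44 + 48 + 132\right) \left(-24\right) \left(-72\right) = 213 \left(-24\right) \left(-72\right) = \left(-5112\right) \left(-72\right) = 368064$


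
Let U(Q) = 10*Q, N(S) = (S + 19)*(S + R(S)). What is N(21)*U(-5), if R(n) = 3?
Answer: -48000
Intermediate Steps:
N(S) = (3 + S)*(19 + S) (N(S) = (S + 19)*(S + 3) = (19 + S)*(3 + S) = (3 + S)*(19 + S))
N(21)*U(-5) = (57 + 21**2 + 22*21)*(10*(-5)) = (57 + 441 + 462)*(-50) = 960*(-50) = -48000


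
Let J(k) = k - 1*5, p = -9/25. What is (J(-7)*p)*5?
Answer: 108/5 ≈ 21.600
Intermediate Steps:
p = -9/25 (p = -9*1/25 = -9/25 ≈ -0.36000)
J(k) = -5 + k (J(k) = k - 5 = -5 + k)
(J(-7)*p)*5 = ((-5 - 7)*(-9/25))*5 = -12*(-9/25)*5 = (108/25)*5 = 108/5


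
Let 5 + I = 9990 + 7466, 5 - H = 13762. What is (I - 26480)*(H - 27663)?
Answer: 373981180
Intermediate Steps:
H = -13757 (H = 5 - 1*13762 = 5 - 13762 = -13757)
I = 17451 (I = -5 + (9990 + 7466) = -5 + 17456 = 17451)
(I - 26480)*(H - 27663) = (17451 - 26480)*(-13757 - 27663) = -9029*(-41420) = 373981180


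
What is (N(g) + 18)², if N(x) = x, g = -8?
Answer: 100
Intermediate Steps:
(N(g) + 18)² = (-8 + 18)² = 10² = 100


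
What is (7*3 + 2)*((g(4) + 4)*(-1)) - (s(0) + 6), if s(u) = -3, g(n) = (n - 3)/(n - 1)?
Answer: -308/3 ≈ -102.67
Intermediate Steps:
g(n) = (-3 + n)/(-1 + n)
(7*3 + 2)*((g(4) + 4)*(-1)) - (s(0) + 6) = (7*3 + 2)*(((-3 + 4)/(-1 + 4) + 4)*(-1)) - (-3 + 6) = (21 + 2)*((1/3 + 4)*(-1)) - 1*3 = 23*(((⅓)*1 + 4)*(-1)) - 3 = 23*((⅓ + 4)*(-1)) - 3 = 23*((13/3)*(-1)) - 3 = 23*(-13/3) - 3 = -299/3 - 3 = -308/3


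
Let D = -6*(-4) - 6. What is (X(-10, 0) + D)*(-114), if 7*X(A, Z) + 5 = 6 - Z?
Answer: -14478/7 ≈ -2068.3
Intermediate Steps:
X(A, Z) = ⅐ - Z/7 (X(A, Z) = -5/7 + (6 - Z)/7 = -5/7 + (6/7 - Z/7) = ⅐ - Z/7)
D = 18 (D = 24 - 6 = 18)
(X(-10, 0) + D)*(-114) = ((⅐ - ⅐*0) + 18)*(-114) = ((⅐ + 0) + 18)*(-114) = (⅐ + 18)*(-114) = (127/7)*(-114) = -14478/7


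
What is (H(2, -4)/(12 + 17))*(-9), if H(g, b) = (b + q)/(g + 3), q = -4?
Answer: 72/145 ≈ 0.49655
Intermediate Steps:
H(g, b) = (-4 + b)/(3 + g) (H(g, b) = (b - 4)/(g + 3) = (-4 + b)/(3 + g))
(H(2, -4)/(12 + 17))*(-9) = (((-4 - 4)/(3 + 2))/(12 + 17))*(-9) = ((-8/5)/29)*(-9) = (((1/5)*(-8))*(1/29))*(-9) = -8/5*1/29*(-9) = -8/145*(-9) = 72/145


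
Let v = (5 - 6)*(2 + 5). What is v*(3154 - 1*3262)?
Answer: 756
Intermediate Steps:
v = -7 (v = -1*7 = -7)
v*(3154 - 1*3262) = -7*(3154 - 1*3262) = -7*(3154 - 3262) = -7*(-108) = 756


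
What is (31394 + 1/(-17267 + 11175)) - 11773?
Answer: 119531131/6092 ≈ 19621.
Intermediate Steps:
(31394 + 1/(-17267 + 11175)) - 11773 = (31394 + 1/(-6092)) - 11773 = (31394 - 1/6092) - 11773 = 191252247/6092 - 11773 = 119531131/6092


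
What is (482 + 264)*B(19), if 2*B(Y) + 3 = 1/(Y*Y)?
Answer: -403586/361 ≈ -1118.0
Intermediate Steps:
B(Y) = -3/2 + 1/(2*Y²) (B(Y) = -3/2 + (1/(Y*Y))/2 = -3/2 + 1/(2*Y²))
(482 + 264)*B(19) = (482 + 264)*(-3/2 + (½)/19²) = 746*(-3/2 + (½)*(1/361)) = 746*(-3/2 + 1/722) = 746*(-541/361) = -403586/361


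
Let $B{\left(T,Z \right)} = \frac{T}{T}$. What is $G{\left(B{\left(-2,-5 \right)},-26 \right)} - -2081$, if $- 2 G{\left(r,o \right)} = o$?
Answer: $2094$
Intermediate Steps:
$B{\left(T,Z \right)} = 1$
$G{\left(r,o \right)} = - \frac{o}{2}$
$G{\left(B{\left(-2,-5 \right)},-26 \right)} - -2081 = \left(- \frac{1}{2}\right) \left(-26\right) - -2081 = 13 + 2081 = 2094$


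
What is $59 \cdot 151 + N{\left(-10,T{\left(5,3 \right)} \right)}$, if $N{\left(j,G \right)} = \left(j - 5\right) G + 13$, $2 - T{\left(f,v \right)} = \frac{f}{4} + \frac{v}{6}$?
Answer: $\frac{35673}{4} \approx 8918.3$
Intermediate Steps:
$T{\left(f,v \right)} = 2 - \frac{f}{4} - \frac{v}{6}$ ($T{\left(f,v \right)} = 2 - \left(\frac{f}{4} + \frac{v}{6}\right) = 2 - \frac{f}{4} - \frac{v}{6}$)
$N{\left(j,G \right)} = 13 + G \left(-5 + j\right)$ ($N{\left(j,G \right)} = \left(j - 5\right) G + 13 = \left(-5 + j\right) G + 13 = G \left(-5 + j\right) + 13 = 13 + G \left(-5 + j\right)$)
$59 \cdot 151 + N{\left(-10,T{\left(5,3 \right)} \right)} = 59 \cdot 151 + \left(13 - 5 \left(2 - \frac{5}{4} - \frac{1}{2}\right) + \left(2 - \frac{5}{4} - \frac{1}{2}\right) \left(-10\right)\right) = 8909 + \left(13 - 5 \left(2 - \frac{5}{4} - \frac{1}{2}\right) + \left(2 - \frac{5}{4} - \frac{1}{2}\right) \left(-10\right)\right) = 8909 + \left(13 - \frac{5}{4} + \frac{1}{4} \left(-10\right)\right) = 8909 - - \frac{37}{4} = 8909 + \frac{37}{4} = \frac{35673}{4}$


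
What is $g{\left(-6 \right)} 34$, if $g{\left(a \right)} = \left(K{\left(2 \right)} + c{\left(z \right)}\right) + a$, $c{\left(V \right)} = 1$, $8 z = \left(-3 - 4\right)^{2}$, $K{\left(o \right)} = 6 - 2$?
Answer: $-34$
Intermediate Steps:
$K{\left(o \right)} = 4$ ($K{\left(o \right)} = 6 - 2 = 4$)
$z = \frac{49}{8}$ ($z = \frac{\left(-3 - 4\right)^{2}}{8} = \frac{\left(-7\right)^{2}}{8} = \frac{1}{8} \cdot 49 = \frac{49}{8} \approx 6.125$)
$g{\left(a \right)} = 5 + a$ ($g{\left(a \right)} = \left(4 + 1\right) + a = 5 + a$)
$g{\left(-6 \right)} 34 = \left(5 - 6\right) 34 = \left(-1\right) 34 = -34$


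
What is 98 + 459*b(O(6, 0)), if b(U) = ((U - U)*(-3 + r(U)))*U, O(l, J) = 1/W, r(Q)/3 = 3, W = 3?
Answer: 98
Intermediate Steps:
r(Q) = 9 (r(Q) = 3*3 = 9)
O(l, J) = ⅓ (O(l, J) = 1/3 = ⅓)
b(U) = 0 (b(U) = ((U - U)*(-3 + 9))*U = (0*6)*U = 0*U = 0)
98 + 459*b(O(6, 0)) = 98 + 459*0 = 98 + 0 = 98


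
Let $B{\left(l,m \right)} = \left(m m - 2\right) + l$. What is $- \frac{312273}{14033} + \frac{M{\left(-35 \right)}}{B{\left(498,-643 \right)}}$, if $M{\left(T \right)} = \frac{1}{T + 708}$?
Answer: $- \frac{86994569006872}{3909383094505} \approx -22.253$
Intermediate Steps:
$M{\left(T \right)} = \frac{1}{708 + T}$
$B{\left(l,m \right)} = -2 + l + m^{2}$ ($B{\left(l,m \right)} = \left(m^{2} - 2\right) + l = \left(-2 + m^{2}\right) + l = -2 + l + m^{2}$)
$- \frac{312273}{14033} + \frac{M{\left(-35 \right)}}{B{\left(498,-643 \right)}} = - \frac{312273}{14033} + \frac{1}{\left(708 - 35\right) \left(-2 + 498 + \left(-643\right)^{2}\right)} = \left(-312273\right) \frac{1}{14033} + \frac{1}{673 \left(-2 + 498 + 413449\right)} = - \frac{312273}{14033} + \frac{1}{673 \cdot 413945} = - \frac{312273}{14033} + \frac{1}{673} \cdot \frac{1}{413945} = - \frac{312273}{14033} + \frac{1}{278584985} = - \frac{86994569006872}{3909383094505}$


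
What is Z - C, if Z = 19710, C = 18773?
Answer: 937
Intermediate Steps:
Z - C = 19710 - 1*18773 = 19710 - 18773 = 937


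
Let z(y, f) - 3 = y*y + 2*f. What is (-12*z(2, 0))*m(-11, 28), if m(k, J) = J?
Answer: -2352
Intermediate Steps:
z(y, f) = 3 + y² + 2*f (z(y, f) = 3 + (y*y + 2*f) = 3 + (y² + 2*f) = 3 + y² + 2*f)
(-12*z(2, 0))*m(-11, 28) = -12*(3 + 2² + 2*0)*28 = -12*(3 + 4 + 0)*28 = -12*7*28 = -84*28 = -2352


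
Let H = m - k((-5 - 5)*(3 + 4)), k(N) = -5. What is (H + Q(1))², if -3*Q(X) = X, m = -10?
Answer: 256/9 ≈ 28.444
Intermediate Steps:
Q(X) = -X/3
H = -5 (H = -10 - 1*(-5) = -10 + 5 = -5)
(H + Q(1))² = (-5 - ⅓*1)² = (-5 - ⅓)² = (-16/3)² = 256/9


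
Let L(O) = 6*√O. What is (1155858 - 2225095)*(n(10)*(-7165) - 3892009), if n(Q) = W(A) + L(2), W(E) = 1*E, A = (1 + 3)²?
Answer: 4284057356813 + 45966498630*√2 ≈ 4.3491e+12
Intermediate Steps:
A = 16 (A = 4² = 16)
W(E) = E
n(Q) = 16 + 6*√2
(1155858 - 2225095)*(n(10)*(-7165) - 3892009) = (1155858 - 2225095)*((16 + 6*√2)*(-7165) - 3892009) = -1069237*((-114640 - 42990*√2) - 3892009) = -1069237*(-4006649 - 42990*√2) = 4284057356813 + 45966498630*√2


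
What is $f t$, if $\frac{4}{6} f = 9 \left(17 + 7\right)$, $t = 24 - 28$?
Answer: $-1296$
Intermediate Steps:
$t = -4$
$f = 324$ ($f = \frac{3 \cdot 9 \left(17 + 7\right)}{2} = \frac{3 \cdot 9 \cdot 24}{2} = \frac{3}{2} \cdot 216 = 324$)
$f t = 324 \left(-4\right) = -1296$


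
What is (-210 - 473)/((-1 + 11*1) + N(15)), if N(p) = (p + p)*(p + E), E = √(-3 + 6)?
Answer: -15709/10445 + 2049*√3/20890 ≈ -1.3341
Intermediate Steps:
E = √3 ≈ 1.7320
N(p) = 2*p*(p + √3) (N(p) = (p + p)*(p + √3) = (2*p)*(p + √3) = 2*p*(p + √3))
(-210 - 473)/((-1 + 11*1) + N(15)) = (-210 - 473)/((-1 + 11*1) + 2*15*(15 + √3)) = -683/((-1 + 11) + (450 + 30*√3)) = -683/(10 + (450 + 30*√3)) = -683/(460 + 30*√3)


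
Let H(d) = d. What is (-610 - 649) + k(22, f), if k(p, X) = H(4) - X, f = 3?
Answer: -1258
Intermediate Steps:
k(p, X) = 4 - X
(-610 - 649) + k(22, f) = (-610 - 649) + (4 - 1*3) = -1259 + (4 - 3) = -1259 + 1 = -1258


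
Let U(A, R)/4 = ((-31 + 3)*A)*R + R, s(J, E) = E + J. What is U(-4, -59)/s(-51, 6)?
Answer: 26668/45 ≈ 592.62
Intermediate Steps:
U(A, R) = 4*R - 112*A*R (U(A, R) = 4*(((-31 + 3)*A)*R + R) = 4*((-28*A)*R + R) = 4*(-28*A*R + R) = 4*(R - 28*A*R) = 4*R - 112*A*R)
U(-4, -59)/s(-51, 6) = (4*(-59)*(1 - 28*(-4)))/(6 - 51) = (4*(-59)*(1 + 112))/(-45) = (4*(-59)*113)*(-1/45) = -26668*(-1/45) = 26668/45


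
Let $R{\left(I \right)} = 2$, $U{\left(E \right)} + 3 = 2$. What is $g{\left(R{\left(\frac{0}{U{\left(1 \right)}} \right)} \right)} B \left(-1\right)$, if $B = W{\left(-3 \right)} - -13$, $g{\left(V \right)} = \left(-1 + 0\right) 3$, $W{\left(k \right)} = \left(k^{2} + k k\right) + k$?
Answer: $84$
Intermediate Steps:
$W{\left(k \right)} = k + 2 k^{2}$ ($W{\left(k \right)} = \left(k^{2} + k^{2}\right) + k = 2 k^{2} + k = k + 2 k^{2}$)
$U{\left(E \right)} = -1$ ($U{\left(E \right)} = -3 + 2 = -1$)
$g{\left(V \right)} = -3$ ($g{\left(V \right)} = \left(-1\right) 3 = -3$)
$B = 28$ ($B = - 3 \left(1 + 2 \left(-3\right)\right) - -13 = - 3 \left(1 - 6\right) + 13 = \left(-3\right) \left(-5\right) + 13 = 15 + 13 = 28$)
$g{\left(R{\left(\frac{0}{U{\left(1 \right)}} \right)} \right)} B \left(-1\right) = \left(-3\right) 28 \left(-1\right) = \left(-84\right) \left(-1\right) = 84$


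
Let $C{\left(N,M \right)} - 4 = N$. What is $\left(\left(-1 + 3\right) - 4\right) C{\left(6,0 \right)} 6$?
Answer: $-120$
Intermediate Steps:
$C{\left(N,M \right)} = 4 + N$
$\left(\left(-1 + 3\right) - 4\right) C{\left(6,0 \right)} 6 = \left(\left(-1 + 3\right) - 4\right) \left(4 + 6\right) 6 = \left(2 - 4\right) 10 \cdot 6 = \left(-2\right) 10 \cdot 6 = \left(-20\right) 6 = -120$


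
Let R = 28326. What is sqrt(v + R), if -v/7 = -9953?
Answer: 43*sqrt(53) ≈ 313.04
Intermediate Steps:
v = 69671 (v = -7*(-9953) = 69671)
sqrt(v + R) = sqrt(69671 + 28326) = sqrt(97997) = 43*sqrt(53)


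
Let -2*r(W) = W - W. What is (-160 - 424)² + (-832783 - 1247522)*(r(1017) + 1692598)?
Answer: -3521119741334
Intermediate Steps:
r(W) = 0 (r(W) = -(W - W)/2 = -½*0 = 0)
(-160 - 424)² + (-832783 - 1247522)*(r(1017) + 1692598) = (-160 - 424)² + (-832783 - 1247522)*(0 + 1692598) = (-584)² - 2080305*1692598 = 341056 - 3521120082390 = -3521119741334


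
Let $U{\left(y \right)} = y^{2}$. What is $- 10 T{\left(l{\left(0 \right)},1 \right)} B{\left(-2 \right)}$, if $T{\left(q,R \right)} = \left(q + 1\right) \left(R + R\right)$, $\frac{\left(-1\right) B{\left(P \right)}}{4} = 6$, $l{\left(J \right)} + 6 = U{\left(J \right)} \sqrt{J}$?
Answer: $-2400$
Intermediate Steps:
$l{\left(J \right)} = -6 + J^{\frac{5}{2}}$ ($l{\left(J \right)} = -6 + J^{2} \sqrt{J} = -6 + J^{\frac{5}{2}}$)
$B{\left(P \right)} = -24$ ($B{\left(P \right)} = \left(-4\right) 6 = -24$)
$T{\left(q,R \right)} = 2 R \left(1 + q\right)$ ($T{\left(q,R \right)} = \left(1 + q\right) 2 R = 2 R \left(1 + q\right)$)
$- 10 T{\left(l{\left(0 \right)},1 \right)} B{\left(-2 \right)} = - 10 \cdot 2 \cdot 1 \left(1 - \left(6 - 0^{\frac{5}{2}}\right)\right) \left(-24\right) = - 10 \cdot 2 \cdot 1 \left(1 + \left(-6 + 0\right)\right) \left(-24\right) = - 10 \cdot 2 \cdot 1 \left(1 - 6\right) \left(-24\right) = - 10 \cdot 2 \cdot 1 \left(-5\right) \left(-24\right) = \left(-10\right) \left(-10\right) \left(-24\right) = 100 \left(-24\right) = -2400$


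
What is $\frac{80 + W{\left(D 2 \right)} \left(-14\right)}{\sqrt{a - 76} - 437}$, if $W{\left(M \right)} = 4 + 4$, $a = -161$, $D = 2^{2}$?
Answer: $\frac{6992}{95603} + \frac{16 i \sqrt{237}}{95603} \approx 0.073136 + 0.0025765 i$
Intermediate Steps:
$D = 4$
$W{\left(M \right)} = 8$
$\frac{80 + W{\left(D 2 \right)} \left(-14\right)}{\sqrt{a - 76} - 437} = \frac{80 + 8 \left(-14\right)}{\sqrt{-161 - 76} - 437} = \frac{80 - 112}{\sqrt{-237} - 437} = - \frac{32}{i \sqrt{237} - 437} = - \frac{32}{-437 + i \sqrt{237}}$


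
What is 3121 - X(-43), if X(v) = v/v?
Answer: 3120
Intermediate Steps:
X(v) = 1
3121 - X(-43) = 3121 - 1*1 = 3121 - 1 = 3120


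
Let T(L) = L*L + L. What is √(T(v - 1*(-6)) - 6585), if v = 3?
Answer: I*√6495 ≈ 80.592*I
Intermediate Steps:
T(L) = L + L² (T(L) = L² + L = L + L²)
√(T(v - 1*(-6)) - 6585) = √((3 - 1*(-6))*(1 + (3 - 1*(-6))) - 6585) = √((3 + 6)*(1 + (3 + 6)) - 6585) = √(9*(1 + 9) - 6585) = √(9*10 - 6585) = √(90 - 6585) = √(-6495) = I*√6495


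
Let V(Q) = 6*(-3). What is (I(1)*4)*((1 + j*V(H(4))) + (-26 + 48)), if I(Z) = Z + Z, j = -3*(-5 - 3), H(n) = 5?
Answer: -3272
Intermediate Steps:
j = 24 (j = -3*(-8) = 24)
V(Q) = -18
I(Z) = 2*Z
(I(1)*4)*((1 + j*V(H(4))) + (-26 + 48)) = ((2*1)*4)*((1 + 24*(-18)) + (-26 + 48)) = (2*4)*((1 - 432) + 22) = 8*(-431 + 22) = 8*(-409) = -3272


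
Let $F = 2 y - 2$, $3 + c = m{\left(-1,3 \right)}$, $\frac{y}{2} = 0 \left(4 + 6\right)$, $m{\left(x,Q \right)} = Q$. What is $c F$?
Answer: $0$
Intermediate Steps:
$y = 0$ ($y = 2 \cdot 0 \left(4 + 6\right) = 2 \cdot 0 \cdot 10 = 2 \cdot 0 = 0$)
$c = 0$ ($c = -3 + 3 = 0$)
$F = -2$ ($F = 2 \cdot 0 - 2 = 0 - 2 = -2$)
$c F = 0 \left(-2\right) = 0$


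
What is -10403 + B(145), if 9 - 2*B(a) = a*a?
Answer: -20911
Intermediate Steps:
B(a) = 9/2 - a²/2 (B(a) = 9/2 - a*a/2 = 9/2 - a²/2)
-10403 + B(145) = -10403 + (9/2 - ½*145²) = -10403 + (9/2 - ½*21025) = -10403 + (9/2 - 21025/2) = -10403 - 10508 = -20911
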